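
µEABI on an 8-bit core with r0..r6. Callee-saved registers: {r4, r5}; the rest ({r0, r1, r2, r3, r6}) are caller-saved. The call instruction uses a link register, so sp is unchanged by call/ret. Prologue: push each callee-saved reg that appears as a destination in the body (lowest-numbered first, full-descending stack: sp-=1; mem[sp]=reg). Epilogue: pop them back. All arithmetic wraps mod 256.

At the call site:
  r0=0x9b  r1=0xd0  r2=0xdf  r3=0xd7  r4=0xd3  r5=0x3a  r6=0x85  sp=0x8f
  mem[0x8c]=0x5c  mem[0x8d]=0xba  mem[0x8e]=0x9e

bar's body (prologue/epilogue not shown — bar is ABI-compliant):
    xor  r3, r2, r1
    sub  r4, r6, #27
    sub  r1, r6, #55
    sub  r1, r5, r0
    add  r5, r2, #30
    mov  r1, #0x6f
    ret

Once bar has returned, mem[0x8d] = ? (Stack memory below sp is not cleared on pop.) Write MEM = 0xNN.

prologue: push r4 -> mem[0x8e]=0xd3, sp=0x8e
prologue: push r5 -> mem[0x8d]=0x3a, sp=0x8d
body[0] xor  r3, r2, r1 -> r3=0x0f
body[1] sub  r4, r6, #27 -> r4=0x6a
body[2] sub  r1, r6, #55 -> r1=0x4e
body[3] sub  r1, r5, r0 -> r1=0x9f
body[4] add  r5, r2, #30 -> r5=0xfd
body[5] mov  r1, #0x6f -> r1=0x6f
epilogue: pop r5=0x3a, sp=0x8e
epilogue: pop r4=0xd3, sp=0x8f
prologue pushed ['r4', 'r5'] at ['0x8e', '0x8d']

MEM = 0x3a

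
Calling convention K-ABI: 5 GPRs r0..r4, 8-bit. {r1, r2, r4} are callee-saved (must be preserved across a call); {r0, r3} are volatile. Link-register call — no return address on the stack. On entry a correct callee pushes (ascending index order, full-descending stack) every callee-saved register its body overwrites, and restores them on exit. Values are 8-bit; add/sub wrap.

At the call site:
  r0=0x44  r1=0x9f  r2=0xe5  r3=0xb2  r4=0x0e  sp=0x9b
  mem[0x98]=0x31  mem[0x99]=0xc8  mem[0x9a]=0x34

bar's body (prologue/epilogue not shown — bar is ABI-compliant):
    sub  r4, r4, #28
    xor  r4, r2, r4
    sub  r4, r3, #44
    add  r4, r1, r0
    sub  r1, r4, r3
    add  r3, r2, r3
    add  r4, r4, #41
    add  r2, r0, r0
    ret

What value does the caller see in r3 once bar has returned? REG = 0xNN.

prologue: push r1 → mem[0x9a]=0x9f, sp=0x9a
prologue: push r2 → mem[0x99]=0xe5, sp=0x99
prologue: push r4 → mem[0x98]=0x0e, sp=0x98
body[0] sub  r4, r4, #28 → r4=0xf2
body[1] xor  r4, r2, r4 → r4=0x17
body[2] sub  r4, r3, #44 → r4=0x86
body[3] add  r4, r1, r0 → r4=0xe3
body[4] sub  r1, r4, r3 → r1=0x31
body[5] add  r3, r2, r3 → r3=0x97
body[6] add  r4, r4, #41 → r4=0x0c
body[7] add  r2, r0, r0 → r2=0x88
epilogue: pop r4=0x0e, sp=0x99
epilogue: pop r2=0xe5, sp=0x9a
epilogue: pop r1=0x9f, sp=0x9b
r3 is caller-saved → body value

REG = 0x97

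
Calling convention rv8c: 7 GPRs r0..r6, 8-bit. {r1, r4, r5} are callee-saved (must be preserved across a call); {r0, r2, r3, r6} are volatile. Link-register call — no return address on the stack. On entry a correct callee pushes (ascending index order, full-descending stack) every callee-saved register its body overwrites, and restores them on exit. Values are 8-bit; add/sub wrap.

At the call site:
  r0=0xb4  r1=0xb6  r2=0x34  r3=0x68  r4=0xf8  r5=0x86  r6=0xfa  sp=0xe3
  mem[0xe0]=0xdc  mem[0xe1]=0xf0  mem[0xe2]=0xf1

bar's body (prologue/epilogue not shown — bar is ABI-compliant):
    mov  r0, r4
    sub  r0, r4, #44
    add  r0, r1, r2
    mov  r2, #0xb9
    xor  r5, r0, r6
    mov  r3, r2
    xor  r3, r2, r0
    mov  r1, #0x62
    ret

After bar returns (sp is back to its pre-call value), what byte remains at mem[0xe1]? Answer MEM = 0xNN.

prologue: push r1 -> mem[0xe2]=0xb6, sp=0xe2
prologue: push r5 -> mem[0xe1]=0x86, sp=0xe1
body[0] mov  r0, r4 -> r0=0xf8
body[1] sub  r0, r4, #44 -> r0=0xcc
body[2] add  r0, r1, r2 -> r0=0xea
body[3] mov  r2, #0xb9 -> r2=0xb9
body[4] xor  r5, r0, r6 -> r5=0x10
body[5] mov  r3, r2 -> r3=0xb9
body[6] xor  r3, r2, r0 -> r3=0x53
body[7] mov  r1, #0x62 -> r1=0x62
epilogue: pop r5=0x86, sp=0xe2
epilogue: pop r1=0xb6, sp=0xe3
prologue pushed ['r1', 'r5'] at ['0xe2', '0xe1']

MEM = 0x86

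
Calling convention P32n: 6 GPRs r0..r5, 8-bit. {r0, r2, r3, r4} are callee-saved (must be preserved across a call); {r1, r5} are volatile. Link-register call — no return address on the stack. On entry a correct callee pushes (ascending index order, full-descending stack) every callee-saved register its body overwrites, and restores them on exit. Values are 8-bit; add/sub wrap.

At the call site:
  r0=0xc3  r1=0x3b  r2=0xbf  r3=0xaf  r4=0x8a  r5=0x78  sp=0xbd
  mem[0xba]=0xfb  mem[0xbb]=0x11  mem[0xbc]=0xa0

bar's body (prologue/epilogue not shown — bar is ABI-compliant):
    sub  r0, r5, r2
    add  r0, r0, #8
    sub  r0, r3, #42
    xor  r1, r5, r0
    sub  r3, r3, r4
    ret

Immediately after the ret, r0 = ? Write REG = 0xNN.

REG = 0xc3

prologue: push r0 -> mem[0xbc]=0xc3, sp=0xbc
prologue: push r3 -> mem[0xbb]=0xaf, sp=0xbb
body[0] sub  r0, r5, r2 -> r0=0xb9
body[1] add  r0, r0, #8 -> r0=0xc1
body[2] sub  r0, r3, #42 -> r0=0x85
body[3] xor  r1, r5, r0 -> r1=0xfd
body[4] sub  r3, r3, r4 -> r3=0x25
epilogue: pop r3=0xaf, sp=0xbc
epilogue: pop r0=0xc3, sp=0xbd
r0 is callee-saved -> restored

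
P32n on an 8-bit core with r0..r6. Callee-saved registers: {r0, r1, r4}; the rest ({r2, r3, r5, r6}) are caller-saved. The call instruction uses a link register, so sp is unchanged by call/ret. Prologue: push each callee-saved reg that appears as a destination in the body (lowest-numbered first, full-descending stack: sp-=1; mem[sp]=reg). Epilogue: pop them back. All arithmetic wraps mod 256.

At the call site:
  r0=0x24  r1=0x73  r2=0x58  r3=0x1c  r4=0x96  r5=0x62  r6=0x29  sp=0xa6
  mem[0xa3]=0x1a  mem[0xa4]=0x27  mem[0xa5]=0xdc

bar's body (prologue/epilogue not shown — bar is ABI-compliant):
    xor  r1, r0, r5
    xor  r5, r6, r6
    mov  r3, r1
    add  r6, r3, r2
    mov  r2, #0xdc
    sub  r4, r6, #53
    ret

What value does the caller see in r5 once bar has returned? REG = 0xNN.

REG = 0x00

prologue: push r1 -> mem[0xa5]=0x73, sp=0xa5
prologue: push r4 -> mem[0xa4]=0x96, sp=0xa4
body[0] xor  r1, r0, r5 -> r1=0x46
body[1] xor  r5, r6, r6 -> r5=0x00
body[2] mov  r3, r1 -> r3=0x46
body[3] add  r6, r3, r2 -> r6=0x9e
body[4] mov  r2, #0xdc -> r2=0xdc
body[5] sub  r4, r6, #53 -> r4=0x69
epilogue: pop r4=0x96, sp=0xa5
epilogue: pop r1=0x73, sp=0xa6
r5 is caller-saved -> body value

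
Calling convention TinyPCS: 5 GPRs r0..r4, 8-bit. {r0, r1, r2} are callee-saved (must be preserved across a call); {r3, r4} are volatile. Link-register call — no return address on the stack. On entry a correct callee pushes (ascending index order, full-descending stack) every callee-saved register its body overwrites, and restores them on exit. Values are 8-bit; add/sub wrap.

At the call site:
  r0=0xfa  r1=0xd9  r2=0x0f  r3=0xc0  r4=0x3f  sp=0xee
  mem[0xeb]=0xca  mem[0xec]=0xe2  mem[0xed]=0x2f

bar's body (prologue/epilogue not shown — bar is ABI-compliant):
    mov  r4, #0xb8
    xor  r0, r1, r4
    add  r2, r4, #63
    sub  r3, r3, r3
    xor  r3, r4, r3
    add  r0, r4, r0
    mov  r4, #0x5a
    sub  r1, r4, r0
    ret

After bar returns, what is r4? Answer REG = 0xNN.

prologue: push r0 -> mem[0xed]=0xfa, sp=0xed
prologue: push r1 -> mem[0xec]=0xd9, sp=0xec
prologue: push r2 -> mem[0xeb]=0x0f, sp=0xeb
body[0] mov  r4, #0xb8 -> r4=0xb8
body[1] xor  r0, r1, r4 -> r0=0x61
body[2] add  r2, r4, #63 -> r2=0xf7
body[3] sub  r3, r3, r3 -> r3=0x00
body[4] xor  r3, r4, r3 -> r3=0xb8
body[5] add  r0, r4, r0 -> r0=0x19
body[6] mov  r4, #0x5a -> r4=0x5a
body[7] sub  r1, r4, r0 -> r1=0x41
epilogue: pop r2=0x0f, sp=0xec
epilogue: pop r1=0xd9, sp=0xed
epilogue: pop r0=0xfa, sp=0xee
r4 is caller-saved -> body value

REG = 0x5a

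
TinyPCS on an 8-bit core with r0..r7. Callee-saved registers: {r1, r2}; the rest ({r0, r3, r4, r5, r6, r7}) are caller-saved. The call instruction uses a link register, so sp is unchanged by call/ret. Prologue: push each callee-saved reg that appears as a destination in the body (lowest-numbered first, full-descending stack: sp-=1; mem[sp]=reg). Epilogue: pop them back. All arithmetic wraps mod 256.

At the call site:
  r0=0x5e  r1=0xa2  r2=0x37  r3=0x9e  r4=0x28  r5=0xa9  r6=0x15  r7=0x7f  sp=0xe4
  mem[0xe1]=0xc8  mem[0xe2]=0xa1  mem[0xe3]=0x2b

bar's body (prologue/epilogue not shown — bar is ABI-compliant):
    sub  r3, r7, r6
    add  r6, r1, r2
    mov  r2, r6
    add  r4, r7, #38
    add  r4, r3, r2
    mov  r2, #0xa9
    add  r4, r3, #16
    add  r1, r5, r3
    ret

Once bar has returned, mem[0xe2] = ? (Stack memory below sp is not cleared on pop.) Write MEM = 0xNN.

MEM = 0x37

prologue: push r1 -> mem[0xe3]=0xa2, sp=0xe3
prologue: push r2 -> mem[0xe2]=0x37, sp=0xe2
body[0] sub  r3, r7, r6 -> r3=0x6a
body[1] add  r6, r1, r2 -> r6=0xd9
body[2] mov  r2, r6 -> r2=0xd9
body[3] add  r4, r7, #38 -> r4=0xa5
body[4] add  r4, r3, r2 -> r4=0x43
body[5] mov  r2, #0xa9 -> r2=0xa9
body[6] add  r4, r3, #16 -> r4=0x7a
body[7] add  r1, r5, r3 -> r1=0x13
epilogue: pop r2=0x37, sp=0xe3
epilogue: pop r1=0xa2, sp=0xe4
prologue pushed ['r1', 'r2'] at ['0xe3', '0xe2']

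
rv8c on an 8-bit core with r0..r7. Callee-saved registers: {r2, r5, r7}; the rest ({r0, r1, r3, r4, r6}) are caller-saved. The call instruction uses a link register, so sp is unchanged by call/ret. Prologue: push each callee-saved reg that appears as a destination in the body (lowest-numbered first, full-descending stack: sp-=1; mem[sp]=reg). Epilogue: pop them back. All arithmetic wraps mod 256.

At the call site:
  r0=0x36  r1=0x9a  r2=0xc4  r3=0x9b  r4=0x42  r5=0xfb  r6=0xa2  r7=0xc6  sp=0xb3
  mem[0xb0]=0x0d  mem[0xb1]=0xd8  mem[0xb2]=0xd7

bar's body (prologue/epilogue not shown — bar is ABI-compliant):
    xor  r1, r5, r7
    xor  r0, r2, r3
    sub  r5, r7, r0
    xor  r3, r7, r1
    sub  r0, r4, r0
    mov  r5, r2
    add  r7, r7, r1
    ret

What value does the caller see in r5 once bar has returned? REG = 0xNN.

REG = 0xfb

prologue: push r5 -> mem[0xb2]=0xfb, sp=0xb2
prologue: push r7 -> mem[0xb1]=0xc6, sp=0xb1
body[0] xor  r1, r5, r7 -> r1=0x3d
body[1] xor  r0, r2, r3 -> r0=0x5f
body[2] sub  r5, r7, r0 -> r5=0x67
body[3] xor  r3, r7, r1 -> r3=0xfb
body[4] sub  r0, r4, r0 -> r0=0xe3
body[5] mov  r5, r2 -> r5=0xc4
body[6] add  r7, r7, r1 -> r7=0x03
epilogue: pop r7=0xc6, sp=0xb2
epilogue: pop r5=0xfb, sp=0xb3
r5 is callee-saved -> restored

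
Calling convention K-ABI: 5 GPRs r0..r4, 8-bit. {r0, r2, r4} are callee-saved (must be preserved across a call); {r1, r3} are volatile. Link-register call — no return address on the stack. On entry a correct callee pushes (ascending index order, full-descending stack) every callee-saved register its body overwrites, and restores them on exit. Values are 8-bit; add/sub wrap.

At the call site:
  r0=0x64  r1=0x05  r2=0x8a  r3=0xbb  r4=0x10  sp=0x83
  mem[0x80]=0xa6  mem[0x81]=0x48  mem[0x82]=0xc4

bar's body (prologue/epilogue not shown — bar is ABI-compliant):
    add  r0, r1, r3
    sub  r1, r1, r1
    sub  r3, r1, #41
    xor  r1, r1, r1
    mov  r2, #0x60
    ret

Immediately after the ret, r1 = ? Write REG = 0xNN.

prologue: push r0 → mem[0x82]=0x64, sp=0x82
prologue: push r2 → mem[0x81]=0x8a, sp=0x81
body[0] add  r0, r1, r3 → r0=0xc0
body[1] sub  r1, r1, r1 → r1=0x00
body[2] sub  r3, r1, #41 → r3=0xd7
body[3] xor  r1, r1, r1 → r1=0x00
body[4] mov  r2, #0x60 → r2=0x60
epilogue: pop r2=0x8a, sp=0x82
epilogue: pop r0=0x64, sp=0x83
r1 is caller-saved → body value

REG = 0x00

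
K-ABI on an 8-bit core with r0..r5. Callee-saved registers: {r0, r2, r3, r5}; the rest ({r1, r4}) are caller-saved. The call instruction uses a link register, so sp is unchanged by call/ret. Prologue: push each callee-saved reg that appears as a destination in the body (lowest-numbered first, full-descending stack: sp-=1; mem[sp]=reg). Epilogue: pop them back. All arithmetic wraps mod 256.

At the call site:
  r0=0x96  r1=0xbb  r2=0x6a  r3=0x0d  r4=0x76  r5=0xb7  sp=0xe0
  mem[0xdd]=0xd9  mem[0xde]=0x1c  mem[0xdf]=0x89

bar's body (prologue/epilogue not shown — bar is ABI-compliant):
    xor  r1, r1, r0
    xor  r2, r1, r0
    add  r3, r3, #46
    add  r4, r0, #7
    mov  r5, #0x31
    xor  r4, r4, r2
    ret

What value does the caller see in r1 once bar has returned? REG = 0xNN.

prologue: push r2 -> mem[0xdf]=0x6a, sp=0xdf
prologue: push r3 -> mem[0xde]=0x0d, sp=0xde
prologue: push r5 -> mem[0xdd]=0xb7, sp=0xdd
body[0] xor  r1, r1, r0 -> r1=0x2d
body[1] xor  r2, r1, r0 -> r2=0xbb
body[2] add  r3, r3, #46 -> r3=0x3b
body[3] add  r4, r0, #7 -> r4=0x9d
body[4] mov  r5, #0x31 -> r5=0x31
body[5] xor  r4, r4, r2 -> r4=0x26
epilogue: pop r5=0xb7, sp=0xde
epilogue: pop r3=0x0d, sp=0xdf
epilogue: pop r2=0x6a, sp=0xe0
r1 is caller-saved -> body value

REG = 0x2d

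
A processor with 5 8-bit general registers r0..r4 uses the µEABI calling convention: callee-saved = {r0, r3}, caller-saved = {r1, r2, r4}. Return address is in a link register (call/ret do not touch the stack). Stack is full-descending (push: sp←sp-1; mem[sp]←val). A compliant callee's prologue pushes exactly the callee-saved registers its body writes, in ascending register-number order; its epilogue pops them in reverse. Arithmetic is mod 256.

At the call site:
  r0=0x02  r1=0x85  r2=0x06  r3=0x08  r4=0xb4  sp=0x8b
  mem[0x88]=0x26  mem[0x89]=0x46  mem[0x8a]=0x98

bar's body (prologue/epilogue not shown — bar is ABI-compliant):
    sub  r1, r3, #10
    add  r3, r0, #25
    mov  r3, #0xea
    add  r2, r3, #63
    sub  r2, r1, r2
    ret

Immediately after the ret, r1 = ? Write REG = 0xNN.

REG = 0xfe

prologue: push r3 → mem[0x8a]=0x08, sp=0x8a
body[0] sub  r1, r3, #10 → r1=0xfe
body[1] add  r3, r0, #25 → r3=0x1b
body[2] mov  r3, #0xea → r3=0xea
body[3] add  r2, r3, #63 → r2=0x29
body[4] sub  r2, r1, r2 → r2=0xd5
epilogue: pop r3=0x08, sp=0x8b
r1 is caller-saved → body value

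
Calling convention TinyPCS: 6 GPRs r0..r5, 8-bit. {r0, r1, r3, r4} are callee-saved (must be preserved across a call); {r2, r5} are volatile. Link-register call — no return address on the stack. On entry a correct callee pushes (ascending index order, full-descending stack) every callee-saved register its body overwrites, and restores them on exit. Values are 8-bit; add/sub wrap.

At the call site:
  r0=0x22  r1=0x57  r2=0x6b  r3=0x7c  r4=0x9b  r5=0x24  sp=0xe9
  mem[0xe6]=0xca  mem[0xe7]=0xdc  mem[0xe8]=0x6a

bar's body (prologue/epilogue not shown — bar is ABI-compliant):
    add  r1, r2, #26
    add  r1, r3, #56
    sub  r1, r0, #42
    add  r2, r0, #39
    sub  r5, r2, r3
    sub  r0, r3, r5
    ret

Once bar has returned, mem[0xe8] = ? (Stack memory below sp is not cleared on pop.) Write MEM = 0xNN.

MEM = 0x22

prologue: push r0 → mem[0xe8]=0x22, sp=0xe8
prologue: push r1 → mem[0xe7]=0x57, sp=0xe7
body[0] add  r1, r2, #26 → r1=0x85
body[1] add  r1, r3, #56 → r1=0xb4
body[2] sub  r1, r0, #42 → r1=0xf8
body[3] add  r2, r0, #39 → r2=0x49
body[4] sub  r5, r2, r3 → r5=0xcd
body[5] sub  r0, r3, r5 → r0=0xaf
epilogue: pop r1=0x57, sp=0xe8
epilogue: pop r0=0x22, sp=0xe9
prologue pushed ['r0', 'r1'] at ['0xe8', '0xe7']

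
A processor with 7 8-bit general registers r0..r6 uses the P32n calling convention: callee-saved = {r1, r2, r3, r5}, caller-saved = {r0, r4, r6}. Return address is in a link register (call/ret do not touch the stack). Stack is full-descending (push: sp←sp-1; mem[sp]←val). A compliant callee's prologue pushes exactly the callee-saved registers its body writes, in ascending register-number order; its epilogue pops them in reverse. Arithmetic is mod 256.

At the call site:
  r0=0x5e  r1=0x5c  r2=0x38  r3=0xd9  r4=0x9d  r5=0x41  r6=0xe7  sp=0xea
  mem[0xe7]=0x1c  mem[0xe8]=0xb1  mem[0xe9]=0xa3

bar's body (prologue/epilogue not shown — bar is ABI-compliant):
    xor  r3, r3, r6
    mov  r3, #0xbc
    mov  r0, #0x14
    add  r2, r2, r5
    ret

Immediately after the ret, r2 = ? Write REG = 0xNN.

prologue: push r2 -> mem[0xe9]=0x38, sp=0xe9
prologue: push r3 -> mem[0xe8]=0xd9, sp=0xe8
body[0] xor  r3, r3, r6 -> r3=0x3e
body[1] mov  r3, #0xbc -> r3=0xbc
body[2] mov  r0, #0x14 -> r0=0x14
body[3] add  r2, r2, r5 -> r2=0x79
epilogue: pop r3=0xd9, sp=0xe9
epilogue: pop r2=0x38, sp=0xea
r2 is callee-saved -> restored

REG = 0x38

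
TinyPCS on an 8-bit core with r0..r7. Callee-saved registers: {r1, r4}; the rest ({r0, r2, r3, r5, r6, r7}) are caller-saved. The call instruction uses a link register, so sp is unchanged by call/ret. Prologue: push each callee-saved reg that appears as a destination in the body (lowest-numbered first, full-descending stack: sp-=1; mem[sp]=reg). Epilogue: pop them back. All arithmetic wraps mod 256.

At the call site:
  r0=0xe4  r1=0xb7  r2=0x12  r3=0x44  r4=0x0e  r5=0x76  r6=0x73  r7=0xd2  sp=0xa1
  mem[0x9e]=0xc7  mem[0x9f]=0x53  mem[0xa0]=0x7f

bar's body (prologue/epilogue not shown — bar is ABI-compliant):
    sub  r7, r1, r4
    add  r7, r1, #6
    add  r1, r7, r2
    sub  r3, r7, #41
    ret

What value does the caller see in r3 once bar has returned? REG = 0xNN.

REG = 0x94

prologue: push r1 -> mem[0xa0]=0xb7, sp=0xa0
body[0] sub  r7, r1, r4 -> r7=0xa9
body[1] add  r7, r1, #6 -> r7=0xbd
body[2] add  r1, r7, r2 -> r1=0xcf
body[3] sub  r3, r7, #41 -> r3=0x94
epilogue: pop r1=0xb7, sp=0xa1
r3 is caller-saved -> body value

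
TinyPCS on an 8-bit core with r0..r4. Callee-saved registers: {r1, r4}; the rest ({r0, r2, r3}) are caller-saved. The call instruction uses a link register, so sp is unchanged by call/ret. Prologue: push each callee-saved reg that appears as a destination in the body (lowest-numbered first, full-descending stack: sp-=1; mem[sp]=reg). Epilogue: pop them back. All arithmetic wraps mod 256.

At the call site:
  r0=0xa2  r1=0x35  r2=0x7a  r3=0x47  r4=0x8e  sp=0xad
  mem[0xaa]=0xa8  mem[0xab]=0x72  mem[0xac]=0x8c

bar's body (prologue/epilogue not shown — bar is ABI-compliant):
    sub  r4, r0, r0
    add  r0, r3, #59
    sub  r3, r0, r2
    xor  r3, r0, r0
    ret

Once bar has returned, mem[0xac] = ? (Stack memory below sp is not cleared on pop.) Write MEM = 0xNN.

prologue: push r4 -> mem[0xac]=0x8e, sp=0xac
body[0] sub  r4, r0, r0 -> r4=0x00
body[1] add  r0, r3, #59 -> r0=0x82
body[2] sub  r3, r0, r2 -> r3=0x08
body[3] xor  r3, r0, r0 -> r3=0x00
epilogue: pop r4=0x8e, sp=0xad
prologue pushed ['r4'] at ['0xac']

MEM = 0x8e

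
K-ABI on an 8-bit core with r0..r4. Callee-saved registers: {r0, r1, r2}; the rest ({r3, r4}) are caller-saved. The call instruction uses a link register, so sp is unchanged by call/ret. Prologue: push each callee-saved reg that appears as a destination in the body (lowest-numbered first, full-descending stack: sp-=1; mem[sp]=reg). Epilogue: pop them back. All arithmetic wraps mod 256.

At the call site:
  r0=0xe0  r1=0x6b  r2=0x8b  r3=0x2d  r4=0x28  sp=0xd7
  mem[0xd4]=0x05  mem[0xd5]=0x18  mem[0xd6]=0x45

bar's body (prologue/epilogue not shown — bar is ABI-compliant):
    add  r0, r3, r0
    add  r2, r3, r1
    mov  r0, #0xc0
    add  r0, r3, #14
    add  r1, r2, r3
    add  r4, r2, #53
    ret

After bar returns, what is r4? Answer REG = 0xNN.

REG = 0xcd

prologue: push r0 → mem[0xd6]=0xe0, sp=0xd6
prologue: push r1 → mem[0xd5]=0x6b, sp=0xd5
prologue: push r2 → mem[0xd4]=0x8b, sp=0xd4
body[0] add  r0, r3, r0 → r0=0x0d
body[1] add  r2, r3, r1 → r2=0x98
body[2] mov  r0, #0xc0 → r0=0xc0
body[3] add  r0, r3, #14 → r0=0x3b
body[4] add  r1, r2, r3 → r1=0xc5
body[5] add  r4, r2, #53 → r4=0xcd
epilogue: pop r2=0x8b, sp=0xd5
epilogue: pop r1=0x6b, sp=0xd6
epilogue: pop r0=0xe0, sp=0xd7
r4 is caller-saved → body value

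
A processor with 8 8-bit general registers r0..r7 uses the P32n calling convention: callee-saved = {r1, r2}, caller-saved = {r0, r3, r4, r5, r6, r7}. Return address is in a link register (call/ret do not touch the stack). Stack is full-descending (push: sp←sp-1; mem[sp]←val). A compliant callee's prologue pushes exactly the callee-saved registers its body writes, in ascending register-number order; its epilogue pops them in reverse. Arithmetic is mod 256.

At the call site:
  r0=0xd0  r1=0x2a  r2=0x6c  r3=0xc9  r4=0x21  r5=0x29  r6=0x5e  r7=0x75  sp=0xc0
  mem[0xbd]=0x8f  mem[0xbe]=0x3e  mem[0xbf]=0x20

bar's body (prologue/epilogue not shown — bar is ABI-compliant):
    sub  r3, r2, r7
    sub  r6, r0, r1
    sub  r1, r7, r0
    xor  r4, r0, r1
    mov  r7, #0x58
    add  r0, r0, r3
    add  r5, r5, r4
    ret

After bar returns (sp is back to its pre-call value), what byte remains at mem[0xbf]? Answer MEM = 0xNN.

MEM = 0x2a

prologue: push r1 → mem[0xbf]=0x2a, sp=0xbf
body[0] sub  r3, r2, r7 → r3=0xf7
body[1] sub  r6, r0, r1 → r6=0xa6
body[2] sub  r1, r7, r0 → r1=0xa5
body[3] xor  r4, r0, r1 → r4=0x75
body[4] mov  r7, #0x58 → r7=0x58
body[5] add  r0, r0, r3 → r0=0xc7
body[6] add  r5, r5, r4 → r5=0x9e
epilogue: pop r1=0x2a, sp=0xc0
prologue pushed ['r1'] at ['0xbf']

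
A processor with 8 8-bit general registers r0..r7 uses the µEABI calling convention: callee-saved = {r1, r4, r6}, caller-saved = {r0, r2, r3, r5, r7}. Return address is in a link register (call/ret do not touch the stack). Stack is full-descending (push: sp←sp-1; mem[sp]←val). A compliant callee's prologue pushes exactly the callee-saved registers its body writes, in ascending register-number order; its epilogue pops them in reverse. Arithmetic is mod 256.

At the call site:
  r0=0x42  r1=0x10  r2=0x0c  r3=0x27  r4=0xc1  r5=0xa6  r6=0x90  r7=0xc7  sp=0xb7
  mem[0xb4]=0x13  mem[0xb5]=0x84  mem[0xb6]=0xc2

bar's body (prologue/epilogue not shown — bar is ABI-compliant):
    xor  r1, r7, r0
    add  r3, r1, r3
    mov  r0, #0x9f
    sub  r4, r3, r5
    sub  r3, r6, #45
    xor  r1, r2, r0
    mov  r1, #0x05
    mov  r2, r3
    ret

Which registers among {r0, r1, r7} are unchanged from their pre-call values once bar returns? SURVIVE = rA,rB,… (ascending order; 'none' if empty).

prologue: push r1 → mem[0xb6]=0x10, sp=0xb6
prologue: push r4 → mem[0xb5]=0xc1, sp=0xb5
body[0] xor  r1, r7, r0 → r1=0x85
body[1] add  r3, r1, r3 → r3=0xac
body[2] mov  r0, #0x9f → r0=0x9f
body[3] sub  r4, r3, r5 → r4=0x06
body[4] sub  r3, r6, #45 → r3=0x63
body[5] xor  r1, r2, r0 → r1=0x93
body[6] mov  r1, #0x05 → r1=0x05
body[7] mov  r2, r3 → r2=0x63
epilogue: pop r4=0xc1, sp=0xb6
epilogue: pop r1=0x10, sp=0xb7
r0: caller-saved, written=True
r1: callee-saved, written=True
r7: caller-saved, written=False

SURVIVE = r1,r7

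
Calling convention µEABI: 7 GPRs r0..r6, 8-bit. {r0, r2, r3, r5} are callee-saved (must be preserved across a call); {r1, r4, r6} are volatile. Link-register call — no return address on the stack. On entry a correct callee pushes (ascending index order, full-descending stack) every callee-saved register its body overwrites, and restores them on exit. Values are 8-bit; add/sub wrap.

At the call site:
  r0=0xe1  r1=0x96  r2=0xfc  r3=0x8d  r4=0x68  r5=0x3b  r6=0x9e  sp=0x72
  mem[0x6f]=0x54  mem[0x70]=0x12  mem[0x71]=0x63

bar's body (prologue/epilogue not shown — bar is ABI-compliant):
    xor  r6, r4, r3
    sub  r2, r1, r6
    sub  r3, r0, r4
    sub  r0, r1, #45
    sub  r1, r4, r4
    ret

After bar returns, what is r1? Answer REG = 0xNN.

prologue: push r0 → mem[0x71]=0xe1, sp=0x71
prologue: push r2 → mem[0x70]=0xfc, sp=0x70
prologue: push r3 → mem[0x6f]=0x8d, sp=0x6f
body[0] xor  r6, r4, r3 → r6=0xe5
body[1] sub  r2, r1, r6 → r2=0xb1
body[2] sub  r3, r0, r4 → r3=0x79
body[3] sub  r0, r1, #45 → r0=0x69
body[4] sub  r1, r4, r4 → r1=0x00
epilogue: pop r3=0x8d, sp=0x70
epilogue: pop r2=0xfc, sp=0x71
epilogue: pop r0=0xe1, sp=0x72
r1 is caller-saved → body value

REG = 0x00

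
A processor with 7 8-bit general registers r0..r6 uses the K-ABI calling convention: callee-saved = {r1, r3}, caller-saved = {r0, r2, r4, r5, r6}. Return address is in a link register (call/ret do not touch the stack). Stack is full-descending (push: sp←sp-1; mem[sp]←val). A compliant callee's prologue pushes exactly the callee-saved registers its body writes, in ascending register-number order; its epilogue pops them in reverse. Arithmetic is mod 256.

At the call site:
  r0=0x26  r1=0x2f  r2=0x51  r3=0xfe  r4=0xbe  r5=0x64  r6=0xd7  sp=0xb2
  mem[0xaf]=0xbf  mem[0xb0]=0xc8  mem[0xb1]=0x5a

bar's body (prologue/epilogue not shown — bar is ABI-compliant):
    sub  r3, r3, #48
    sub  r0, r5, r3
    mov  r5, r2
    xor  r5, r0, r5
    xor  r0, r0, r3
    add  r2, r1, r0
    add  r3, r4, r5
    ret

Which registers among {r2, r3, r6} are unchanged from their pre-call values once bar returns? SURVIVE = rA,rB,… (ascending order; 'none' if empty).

SURVIVE = r3,r6

prologue: push r3 → mem[0xb1]=0xfe, sp=0xb1
body[0] sub  r3, r3, #48 → r3=0xce
body[1] sub  r0, r5, r3 → r0=0x96
body[2] mov  r5, r2 → r5=0x51
body[3] xor  r5, r0, r5 → r5=0xc7
body[4] xor  r0, r0, r3 → r0=0x58
body[5] add  r2, r1, r0 → r2=0x87
body[6] add  r3, r4, r5 → r3=0x85
epilogue: pop r3=0xfe, sp=0xb2
r2: caller-saved, written=True
r3: callee-saved, written=True
r6: caller-saved, written=False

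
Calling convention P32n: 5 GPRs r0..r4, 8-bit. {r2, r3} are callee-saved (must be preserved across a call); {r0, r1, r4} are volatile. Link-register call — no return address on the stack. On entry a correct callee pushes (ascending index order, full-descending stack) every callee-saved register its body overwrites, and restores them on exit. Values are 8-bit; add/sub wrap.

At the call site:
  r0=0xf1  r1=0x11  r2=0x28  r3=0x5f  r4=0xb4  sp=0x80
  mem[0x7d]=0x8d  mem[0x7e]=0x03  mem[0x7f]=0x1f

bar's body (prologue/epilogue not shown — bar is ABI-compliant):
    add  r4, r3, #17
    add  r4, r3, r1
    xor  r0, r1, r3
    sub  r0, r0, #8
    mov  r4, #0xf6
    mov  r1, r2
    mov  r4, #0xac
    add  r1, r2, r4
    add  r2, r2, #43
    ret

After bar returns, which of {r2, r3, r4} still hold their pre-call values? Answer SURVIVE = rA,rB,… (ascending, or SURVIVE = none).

SURVIVE = r2,r3

prologue: push r2 -> mem[0x7f]=0x28, sp=0x7f
body[0] add  r4, r3, #17 -> r4=0x70
body[1] add  r4, r3, r1 -> r4=0x70
body[2] xor  r0, r1, r3 -> r0=0x4e
body[3] sub  r0, r0, #8 -> r0=0x46
body[4] mov  r4, #0xf6 -> r4=0xf6
body[5] mov  r1, r2 -> r1=0x28
body[6] mov  r4, #0xac -> r4=0xac
body[7] add  r1, r2, r4 -> r1=0xd4
body[8] add  r2, r2, #43 -> r2=0x53
epilogue: pop r2=0x28, sp=0x80
r2: callee-saved, written=True
r3: callee-saved, written=False
r4: caller-saved, written=True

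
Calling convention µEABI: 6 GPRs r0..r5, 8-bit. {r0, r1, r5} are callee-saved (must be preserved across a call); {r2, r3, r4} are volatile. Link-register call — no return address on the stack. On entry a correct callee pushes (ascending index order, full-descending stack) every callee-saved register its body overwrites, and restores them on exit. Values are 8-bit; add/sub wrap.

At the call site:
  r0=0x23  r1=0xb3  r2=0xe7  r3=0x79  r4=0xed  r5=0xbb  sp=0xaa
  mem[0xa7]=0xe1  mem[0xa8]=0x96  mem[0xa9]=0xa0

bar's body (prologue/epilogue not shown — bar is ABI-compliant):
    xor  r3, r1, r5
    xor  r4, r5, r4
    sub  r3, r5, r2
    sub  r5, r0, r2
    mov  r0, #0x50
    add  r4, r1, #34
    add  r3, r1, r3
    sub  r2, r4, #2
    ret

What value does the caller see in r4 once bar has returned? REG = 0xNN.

prologue: push r0 -> mem[0xa9]=0x23, sp=0xa9
prologue: push r5 -> mem[0xa8]=0xbb, sp=0xa8
body[0] xor  r3, r1, r5 -> r3=0x08
body[1] xor  r4, r5, r4 -> r4=0x56
body[2] sub  r3, r5, r2 -> r3=0xd4
body[3] sub  r5, r0, r2 -> r5=0x3c
body[4] mov  r0, #0x50 -> r0=0x50
body[5] add  r4, r1, #34 -> r4=0xd5
body[6] add  r3, r1, r3 -> r3=0x87
body[7] sub  r2, r4, #2 -> r2=0xd3
epilogue: pop r5=0xbb, sp=0xa9
epilogue: pop r0=0x23, sp=0xaa
r4 is caller-saved -> body value

REG = 0xd5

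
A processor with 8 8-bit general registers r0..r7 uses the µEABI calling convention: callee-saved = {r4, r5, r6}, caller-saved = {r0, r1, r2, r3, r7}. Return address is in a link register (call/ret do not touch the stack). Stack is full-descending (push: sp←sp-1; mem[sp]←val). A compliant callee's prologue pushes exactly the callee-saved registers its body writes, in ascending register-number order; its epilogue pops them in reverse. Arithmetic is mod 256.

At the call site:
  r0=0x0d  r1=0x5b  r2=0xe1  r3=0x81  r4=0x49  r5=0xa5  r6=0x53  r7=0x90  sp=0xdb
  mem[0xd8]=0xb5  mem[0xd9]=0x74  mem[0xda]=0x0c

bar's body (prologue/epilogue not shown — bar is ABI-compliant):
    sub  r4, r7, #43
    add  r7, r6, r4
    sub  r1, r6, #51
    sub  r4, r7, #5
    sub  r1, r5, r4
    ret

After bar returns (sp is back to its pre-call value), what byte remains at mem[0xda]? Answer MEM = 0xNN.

prologue: push r4 → mem[0xda]=0x49, sp=0xda
body[0] sub  r4, r7, #43 → r4=0x65
body[1] add  r7, r6, r4 → r7=0xb8
body[2] sub  r1, r6, #51 → r1=0x20
body[3] sub  r4, r7, #5 → r4=0xb3
body[4] sub  r1, r5, r4 → r1=0xf2
epilogue: pop r4=0x49, sp=0xdb
prologue pushed ['r4'] at ['0xda']

MEM = 0x49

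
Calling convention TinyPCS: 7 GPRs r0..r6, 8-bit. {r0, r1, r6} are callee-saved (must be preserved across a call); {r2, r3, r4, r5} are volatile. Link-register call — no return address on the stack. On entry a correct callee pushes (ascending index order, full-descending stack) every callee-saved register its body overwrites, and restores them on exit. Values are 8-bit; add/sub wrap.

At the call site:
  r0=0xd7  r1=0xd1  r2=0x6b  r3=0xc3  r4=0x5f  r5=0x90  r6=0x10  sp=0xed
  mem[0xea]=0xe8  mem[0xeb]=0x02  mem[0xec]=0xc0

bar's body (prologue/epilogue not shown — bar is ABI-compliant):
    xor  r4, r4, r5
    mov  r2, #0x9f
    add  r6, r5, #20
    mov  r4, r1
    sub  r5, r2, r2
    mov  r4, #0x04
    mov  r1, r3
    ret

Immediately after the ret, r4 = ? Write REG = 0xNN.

prologue: push r1 -> mem[0xec]=0xd1, sp=0xec
prologue: push r6 -> mem[0xeb]=0x10, sp=0xeb
body[0] xor  r4, r4, r5 -> r4=0xcf
body[1] mov  r2, #0x9f -> r2=0x9f
body[2] add  r6, r5, #20 -> r6=0xa4
body[3] mov  r4, r1 -> r4=0xd1
body[4] sub  r5, r2, r2 -> r5=0x00
body[5] mov  r4, #0x04 -> r4=0x04
body[6] mov  r1, r3 -> r1=0xc3
epilogue: pop r6=0x10, sp=0xec
epilogue: pop r1=0xd1, sp=0xed
r4 is caller-saved -> body value

REG = 0x04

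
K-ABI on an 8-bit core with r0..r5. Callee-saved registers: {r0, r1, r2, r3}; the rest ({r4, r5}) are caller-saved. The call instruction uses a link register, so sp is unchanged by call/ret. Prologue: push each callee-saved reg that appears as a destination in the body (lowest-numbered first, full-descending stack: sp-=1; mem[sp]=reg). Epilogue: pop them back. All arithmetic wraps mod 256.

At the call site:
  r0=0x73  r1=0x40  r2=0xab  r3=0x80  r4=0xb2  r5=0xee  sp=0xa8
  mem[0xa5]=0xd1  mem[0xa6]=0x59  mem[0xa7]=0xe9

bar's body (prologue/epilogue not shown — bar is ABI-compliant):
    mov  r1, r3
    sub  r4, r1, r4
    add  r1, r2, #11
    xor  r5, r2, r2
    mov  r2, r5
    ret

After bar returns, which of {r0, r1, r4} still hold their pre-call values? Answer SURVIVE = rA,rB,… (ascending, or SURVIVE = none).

SURVIVE = r0,r1

prologue: push r1 → mem[0xa7]=0x40, sp=0xa7
prologue: push r2 → mem[0xa6]=0xab, sp=0xa6
body[0] mov  r1, r3 → r1=0x80
body[1] sub  r4, r1, r4 → r4=0xce
body[2] add  r1, r2, #11 → r1=0xb6
body[3] xor  r5, r2, r2 → r5=0x00
body[4] mov  r2, r5 → r2=0x00
epilogue: pop r2=0xab, sp=0xa7
epilogue: pop r1=0x40, sp=0xa8
r0: callee-saved, written=False
r1: callee-saved, written=True
r4: caller-saved, written=True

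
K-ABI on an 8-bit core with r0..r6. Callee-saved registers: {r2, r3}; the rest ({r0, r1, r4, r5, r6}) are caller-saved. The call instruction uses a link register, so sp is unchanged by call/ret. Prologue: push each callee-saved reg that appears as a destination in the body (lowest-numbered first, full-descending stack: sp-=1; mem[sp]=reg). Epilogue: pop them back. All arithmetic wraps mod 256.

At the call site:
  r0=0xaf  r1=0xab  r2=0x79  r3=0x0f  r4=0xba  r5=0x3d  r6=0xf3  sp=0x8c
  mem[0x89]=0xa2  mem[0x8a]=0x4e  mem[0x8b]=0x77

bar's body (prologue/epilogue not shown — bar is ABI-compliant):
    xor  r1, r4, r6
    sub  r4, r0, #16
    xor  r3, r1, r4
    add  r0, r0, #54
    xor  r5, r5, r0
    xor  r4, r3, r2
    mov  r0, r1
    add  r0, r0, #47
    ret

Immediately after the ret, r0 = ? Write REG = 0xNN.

REG = 0x78

prologue: push r3 → mem[0x8b]=0x0f, sp=0x8b
body[0] xor  r1, r4, r6 → r1=0x49
body[1] sub  r4, r0, #16 → r4=0x9f
body[2] xor  r3, r1, r4 → r3=0xd6
body[3] add  r0, r0, #54 → r0=0xe5
body[4] xor  r5, r5, r0 → r5=0xd8
body[5] xor  r4, r3, r2 → r4=0xaf
body[6] mov  r0, r1 → r0=0x49
body[7] add  r0, r0, #47 → r0=0x78
epilogue: pop r3=0x0f, sp=0x8c
r0 is caller-saved → body value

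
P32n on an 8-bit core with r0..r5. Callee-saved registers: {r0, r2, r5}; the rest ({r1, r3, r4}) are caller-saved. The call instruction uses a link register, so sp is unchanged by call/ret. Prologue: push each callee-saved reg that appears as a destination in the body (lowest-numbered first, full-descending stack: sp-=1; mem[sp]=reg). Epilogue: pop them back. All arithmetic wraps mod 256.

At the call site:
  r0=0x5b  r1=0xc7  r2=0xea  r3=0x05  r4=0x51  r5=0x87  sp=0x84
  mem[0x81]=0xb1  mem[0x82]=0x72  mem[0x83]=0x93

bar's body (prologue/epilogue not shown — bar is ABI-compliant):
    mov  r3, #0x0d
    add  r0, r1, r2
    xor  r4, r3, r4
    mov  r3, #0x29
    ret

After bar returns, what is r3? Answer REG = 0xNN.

prologue: push r0 → mem[0x83]=0x5b, sp=0x83
body[0] mov  r3, #0x0d → r3=0x0d
body[1] add  r0, r1, r2 → r0=0xb1
body[2] xor  r4, r3, r4 → r4=0x5c
body[3] mov  r3, #0x29 → r3=0x29
epilogue: pop r0=0x5b, sp=0x84
r3 is caller-saved → body value

REG = 0x29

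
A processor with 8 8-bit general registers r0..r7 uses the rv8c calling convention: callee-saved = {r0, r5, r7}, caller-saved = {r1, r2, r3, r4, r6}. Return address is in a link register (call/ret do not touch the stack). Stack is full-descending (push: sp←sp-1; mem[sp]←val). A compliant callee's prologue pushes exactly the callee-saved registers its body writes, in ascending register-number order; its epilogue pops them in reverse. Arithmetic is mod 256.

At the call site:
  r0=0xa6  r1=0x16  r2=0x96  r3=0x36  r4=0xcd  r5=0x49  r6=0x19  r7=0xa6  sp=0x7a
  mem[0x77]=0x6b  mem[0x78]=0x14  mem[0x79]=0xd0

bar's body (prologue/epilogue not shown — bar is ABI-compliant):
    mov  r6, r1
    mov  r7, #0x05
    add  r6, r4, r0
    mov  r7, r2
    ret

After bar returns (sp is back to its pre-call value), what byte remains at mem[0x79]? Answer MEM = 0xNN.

MEM = 0xa6

prologue: push r7 → mem[0x79]=0xa6, sp=0x79
body[0] mov  r6, r1 → r6=0x16
body[1] mov  r7, #0x05 → r7=0x05
body[2] add  r6, r4, r0 → r6=0x73
body[3] mov  r7, r2 → r7=0x96
epilogue: pop r7=0xa6, sp=0x7a
prologue pushed ['r7'] at ['0x79']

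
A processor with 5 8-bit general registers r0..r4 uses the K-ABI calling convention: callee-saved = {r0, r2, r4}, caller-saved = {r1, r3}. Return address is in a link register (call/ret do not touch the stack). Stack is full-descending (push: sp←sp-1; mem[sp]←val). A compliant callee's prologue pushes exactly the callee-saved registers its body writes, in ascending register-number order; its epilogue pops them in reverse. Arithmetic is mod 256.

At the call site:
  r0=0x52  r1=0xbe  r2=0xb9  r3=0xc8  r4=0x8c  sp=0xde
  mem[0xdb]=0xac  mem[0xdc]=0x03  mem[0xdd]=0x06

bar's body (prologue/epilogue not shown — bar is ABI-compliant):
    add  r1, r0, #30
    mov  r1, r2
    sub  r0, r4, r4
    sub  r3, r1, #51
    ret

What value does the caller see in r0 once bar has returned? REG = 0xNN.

prologue: push r0 → mem[0xdd]=0x52, sp=0xdd
body[0] add  r1, r0, #30 → r1=0x70
body[1] mov  r1, r2 → r1=0xb9
body[2] sub  r0, r4, r4 → r0=0x00
body[3] sub  r3, r1, #51 → r3=0x86
epilogue: pop r0=0x52, sp=0xde
r0 is callee-saved → restored

REG = 0x52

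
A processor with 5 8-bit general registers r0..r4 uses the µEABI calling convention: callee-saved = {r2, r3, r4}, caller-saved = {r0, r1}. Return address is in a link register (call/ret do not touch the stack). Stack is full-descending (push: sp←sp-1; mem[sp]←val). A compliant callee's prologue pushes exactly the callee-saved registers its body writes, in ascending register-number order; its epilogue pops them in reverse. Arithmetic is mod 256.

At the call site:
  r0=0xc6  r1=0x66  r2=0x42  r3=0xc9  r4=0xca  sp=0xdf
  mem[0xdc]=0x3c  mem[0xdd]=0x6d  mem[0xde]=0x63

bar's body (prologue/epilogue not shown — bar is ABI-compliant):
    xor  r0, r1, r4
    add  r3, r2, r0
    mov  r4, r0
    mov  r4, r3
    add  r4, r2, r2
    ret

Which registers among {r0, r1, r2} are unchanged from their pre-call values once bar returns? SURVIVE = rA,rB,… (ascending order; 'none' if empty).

prologue: push r3 → mem[0xde]=0xc9, sp=0xde
prologue: push r4 → mem[0xdd]=0xca, sp=0xdd
body[0] xor  r0, r1, r4 → r0=0xac
body[1] add  r3, r2, r0 → r3=0xee
body[2] mov  r4, r0 → r4=0xac
body[3] mov  r4, r3 → r4=0xee
body[4] add  r4, r2, r2 → r4=0x84
epilogue: pop r4=0xca, sp=0xde
epilogue: pop r3=0xc9, sp=0xdf
r0: caller-saved, written=True
r1: caller-saved, written=False
r2: callee-saved, written=False

SURVIVE = r1,r2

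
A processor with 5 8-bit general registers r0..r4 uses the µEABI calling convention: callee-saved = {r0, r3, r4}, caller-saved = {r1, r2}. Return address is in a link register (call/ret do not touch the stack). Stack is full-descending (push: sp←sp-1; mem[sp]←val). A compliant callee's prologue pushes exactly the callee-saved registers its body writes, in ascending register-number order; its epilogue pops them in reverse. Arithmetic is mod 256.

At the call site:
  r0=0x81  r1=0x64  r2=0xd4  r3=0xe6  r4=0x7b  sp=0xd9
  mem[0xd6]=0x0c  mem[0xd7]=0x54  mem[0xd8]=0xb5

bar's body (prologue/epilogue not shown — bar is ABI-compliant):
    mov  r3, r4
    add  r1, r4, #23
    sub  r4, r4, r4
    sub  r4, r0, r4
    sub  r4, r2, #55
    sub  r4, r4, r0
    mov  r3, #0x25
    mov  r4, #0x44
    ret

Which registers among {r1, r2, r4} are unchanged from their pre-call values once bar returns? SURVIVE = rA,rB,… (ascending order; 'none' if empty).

prologue: push r3 → mem[0xd8]=0xe6, sp=0xd8
prologue: push r4 → mem[0xd7]=0x7b, sp=0xd7
body[0] mov  r3, r4 → r3=0x7b
body[1] add  r1, r4, #23 → r1=0x92
body[2] sub  r4, r4, r4 → r4=0x00
body[3] sub  r4, r0, r4 → r4=0x81
body[4] sub  r4, r2, #55 → r4=0x9d
body[5] sub  r4, r4, r0 → r4=0x1c
body[6] mov  r3, #0x25 → r3=0x25
body[7] mov  r4, #0x44 → r4=0x44
epilogue: pop r4=0x7b, sp=0xd8
epilogue: pop r3=0xe6, sp=0xd9
r1: caller-saved, written=True
r2: caller-saved, written=False
r4: callee-saved, written=True

SURVIVE = r2,r4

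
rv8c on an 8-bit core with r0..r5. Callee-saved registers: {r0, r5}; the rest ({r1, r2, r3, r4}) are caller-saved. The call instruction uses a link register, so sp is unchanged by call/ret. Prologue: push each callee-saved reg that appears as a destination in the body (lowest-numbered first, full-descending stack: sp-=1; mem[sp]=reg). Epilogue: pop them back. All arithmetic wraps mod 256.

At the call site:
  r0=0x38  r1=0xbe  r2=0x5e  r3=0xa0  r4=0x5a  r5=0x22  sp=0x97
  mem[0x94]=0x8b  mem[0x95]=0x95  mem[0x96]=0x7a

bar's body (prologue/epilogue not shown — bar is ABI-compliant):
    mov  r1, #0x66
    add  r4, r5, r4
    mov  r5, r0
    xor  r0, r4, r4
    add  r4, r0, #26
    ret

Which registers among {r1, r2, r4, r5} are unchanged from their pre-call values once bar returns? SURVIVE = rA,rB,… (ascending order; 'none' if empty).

SURVIVE = r2,r5

prologue: push r0 -> mem[0x96]=0x38, sp=0x96
prologue: push r5 -> mem[0x95]=0x22, sp=0x95
body[0] mov  r1, #0x66 -> r1=0x66
body[1] add  r4, r5, r4 -> r4=0x7c
body[2] mov  r5, r0 -> r5=0x38
body[3] xor  r0, r4, r4 -> r0=0x00
body[4] add  r4, r0, #26 -> r4=0x1a
epilogue: pop r5=0x22, sp=0x96
epilogue: pop r0=0x38, sp=0x97
r1: caller-saved, written=True
r2: caller-saved, written=False
r4: caller-saved, written=True
r5: callee-saved, written=True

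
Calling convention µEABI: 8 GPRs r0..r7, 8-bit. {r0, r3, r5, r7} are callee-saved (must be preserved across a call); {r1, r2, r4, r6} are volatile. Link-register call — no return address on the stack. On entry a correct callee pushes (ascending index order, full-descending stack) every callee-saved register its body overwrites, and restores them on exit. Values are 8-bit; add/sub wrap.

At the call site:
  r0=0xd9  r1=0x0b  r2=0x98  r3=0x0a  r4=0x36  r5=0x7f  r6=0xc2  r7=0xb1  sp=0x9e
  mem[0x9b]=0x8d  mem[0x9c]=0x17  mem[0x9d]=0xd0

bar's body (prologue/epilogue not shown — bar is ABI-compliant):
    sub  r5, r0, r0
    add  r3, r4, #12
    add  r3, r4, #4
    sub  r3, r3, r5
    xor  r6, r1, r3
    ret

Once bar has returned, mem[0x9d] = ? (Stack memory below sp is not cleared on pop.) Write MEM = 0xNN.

prologue: push r3 → mem[0x9d]=0x0a, sp=0x9d
prologue: push r5 → mem[0x9c]=0x7f, sp=0x9c
body[0] sub  r5, r0, r0 → r5=0x00
body[1] add  r3, r4, #12 → r3=0x42
body[2] add  r3, r4, #4 → r3=0x3a
body[3] sub  r3, r3, r5 → r3=0x3a
body[4] xor  r6, r1, r3 → r6=0x31
epilogue: pop r5=0x7f, sp=0x9d
epilogue: pop r3=0x0a, sp=0x9e
prologue pushed ['r3', 'r5'] at ['0x9d', '0x9c']

MEM = 0x0a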